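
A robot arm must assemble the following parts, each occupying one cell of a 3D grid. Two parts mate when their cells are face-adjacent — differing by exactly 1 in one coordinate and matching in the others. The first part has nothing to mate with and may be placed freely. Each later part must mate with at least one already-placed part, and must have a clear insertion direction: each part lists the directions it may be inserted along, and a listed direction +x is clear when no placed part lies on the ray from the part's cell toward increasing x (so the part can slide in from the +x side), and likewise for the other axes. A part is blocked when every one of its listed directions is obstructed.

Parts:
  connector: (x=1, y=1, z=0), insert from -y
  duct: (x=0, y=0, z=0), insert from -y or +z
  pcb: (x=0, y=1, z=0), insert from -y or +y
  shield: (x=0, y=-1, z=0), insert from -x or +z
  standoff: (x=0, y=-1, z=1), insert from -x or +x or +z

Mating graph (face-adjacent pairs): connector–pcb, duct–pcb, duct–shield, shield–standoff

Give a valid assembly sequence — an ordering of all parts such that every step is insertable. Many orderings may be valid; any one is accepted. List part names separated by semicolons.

pcb; connector; duct; shield; standoff

1. pcb@(0, 1, 0) [-y clear] — {pcb}
2. connector@(1, 1, 0) [-y clear] — {connector, pcb}
3. duct@(0, 0, 0) [-y clear] — {connector, duct, pcb}
4. shield@(0, -1, 0) [-x clear] — {connector, duct, pcb, shield}
5. standoff@(0, -1, 1) [-x clear] — {connector, duct, pcb, shield, standoff}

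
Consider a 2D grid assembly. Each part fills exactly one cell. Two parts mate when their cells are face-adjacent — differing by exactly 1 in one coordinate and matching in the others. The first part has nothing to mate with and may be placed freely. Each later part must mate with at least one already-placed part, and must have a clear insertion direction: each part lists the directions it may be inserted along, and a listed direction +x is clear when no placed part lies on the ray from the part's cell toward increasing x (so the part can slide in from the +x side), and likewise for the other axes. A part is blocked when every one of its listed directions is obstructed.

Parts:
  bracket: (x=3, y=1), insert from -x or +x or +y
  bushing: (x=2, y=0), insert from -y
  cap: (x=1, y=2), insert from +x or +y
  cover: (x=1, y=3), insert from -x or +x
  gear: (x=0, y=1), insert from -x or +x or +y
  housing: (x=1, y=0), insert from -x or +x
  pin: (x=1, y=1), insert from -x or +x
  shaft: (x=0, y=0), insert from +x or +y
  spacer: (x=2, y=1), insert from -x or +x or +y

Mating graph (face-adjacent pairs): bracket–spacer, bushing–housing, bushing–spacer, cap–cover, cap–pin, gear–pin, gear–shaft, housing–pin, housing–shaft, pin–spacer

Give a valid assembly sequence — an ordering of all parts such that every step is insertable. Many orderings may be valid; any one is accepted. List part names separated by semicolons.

1. shaft@(0, 0) [+x clear] — {shaft}
2. housing@(1, 0) [+x clear] — {housing, shaft}
3. bushing@(2, 0) [-y clear] — {bushing, housing, shaft}
4. pin@(1, 1) [-x clear] — {bushing, housing, pin, shaft}
5. cap@(1, 2) [+x clear] — {bushing, cap, housing, pin, shaft}
6. cover@(1, 3) [-x clear] — {bushing, cap, cover, housing, pin, shaft}
7. spacer@(2, 1) [+x clear] — {bushing, cap, cover, housing, pin, shaft, spacer}
8. bracket@(3, 1) [+x clear] — {bracket, bushing, cap, cover, housing, pin, shaft, spacer}
9. gear@(0, 1) [-x clear] — {bracket, bushing, cap, cover, gear, housing, pin, shaft, spacer}

shaft; housing; bushing; pin; cap; cover; spacer; bracket; gear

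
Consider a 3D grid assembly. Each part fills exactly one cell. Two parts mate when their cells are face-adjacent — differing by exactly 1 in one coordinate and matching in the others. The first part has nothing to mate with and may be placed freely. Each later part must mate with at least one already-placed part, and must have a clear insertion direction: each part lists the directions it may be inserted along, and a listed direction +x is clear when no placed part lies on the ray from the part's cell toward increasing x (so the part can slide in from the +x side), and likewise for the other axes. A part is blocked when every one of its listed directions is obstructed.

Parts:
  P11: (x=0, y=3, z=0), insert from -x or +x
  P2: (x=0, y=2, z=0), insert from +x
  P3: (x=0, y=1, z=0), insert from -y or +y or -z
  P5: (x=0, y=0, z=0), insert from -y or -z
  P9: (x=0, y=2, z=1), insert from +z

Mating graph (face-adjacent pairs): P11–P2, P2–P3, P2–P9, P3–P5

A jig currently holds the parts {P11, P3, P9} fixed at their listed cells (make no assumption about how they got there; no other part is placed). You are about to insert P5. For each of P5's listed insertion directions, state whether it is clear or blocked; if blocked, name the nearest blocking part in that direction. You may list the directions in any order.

-y: clear; -z: clear

-y: ray from P5(0, 0, 0) has no placed part ⇒ clear
-z: ray from P5(0, 0, 0) has no placed part ⇒ clear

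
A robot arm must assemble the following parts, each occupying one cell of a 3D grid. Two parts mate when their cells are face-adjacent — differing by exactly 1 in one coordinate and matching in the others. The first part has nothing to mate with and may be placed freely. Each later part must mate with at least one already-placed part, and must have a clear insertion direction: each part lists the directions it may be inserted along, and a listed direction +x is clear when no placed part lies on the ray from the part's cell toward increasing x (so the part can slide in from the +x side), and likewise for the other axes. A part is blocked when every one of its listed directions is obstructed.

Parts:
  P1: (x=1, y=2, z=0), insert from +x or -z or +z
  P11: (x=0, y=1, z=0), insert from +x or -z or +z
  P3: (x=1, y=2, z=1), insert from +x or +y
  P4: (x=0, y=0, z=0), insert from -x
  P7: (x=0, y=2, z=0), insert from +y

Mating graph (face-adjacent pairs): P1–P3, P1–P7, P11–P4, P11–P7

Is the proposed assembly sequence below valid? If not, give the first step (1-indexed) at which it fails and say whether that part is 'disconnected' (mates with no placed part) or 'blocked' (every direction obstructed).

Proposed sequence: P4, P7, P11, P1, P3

1. P4@(0, 0, 0) [-x clear] — {P4}
2. P7@(0, 2, 0) — no placed neighbour ⇒ disconnected

Invalid at step 2 (disconnected)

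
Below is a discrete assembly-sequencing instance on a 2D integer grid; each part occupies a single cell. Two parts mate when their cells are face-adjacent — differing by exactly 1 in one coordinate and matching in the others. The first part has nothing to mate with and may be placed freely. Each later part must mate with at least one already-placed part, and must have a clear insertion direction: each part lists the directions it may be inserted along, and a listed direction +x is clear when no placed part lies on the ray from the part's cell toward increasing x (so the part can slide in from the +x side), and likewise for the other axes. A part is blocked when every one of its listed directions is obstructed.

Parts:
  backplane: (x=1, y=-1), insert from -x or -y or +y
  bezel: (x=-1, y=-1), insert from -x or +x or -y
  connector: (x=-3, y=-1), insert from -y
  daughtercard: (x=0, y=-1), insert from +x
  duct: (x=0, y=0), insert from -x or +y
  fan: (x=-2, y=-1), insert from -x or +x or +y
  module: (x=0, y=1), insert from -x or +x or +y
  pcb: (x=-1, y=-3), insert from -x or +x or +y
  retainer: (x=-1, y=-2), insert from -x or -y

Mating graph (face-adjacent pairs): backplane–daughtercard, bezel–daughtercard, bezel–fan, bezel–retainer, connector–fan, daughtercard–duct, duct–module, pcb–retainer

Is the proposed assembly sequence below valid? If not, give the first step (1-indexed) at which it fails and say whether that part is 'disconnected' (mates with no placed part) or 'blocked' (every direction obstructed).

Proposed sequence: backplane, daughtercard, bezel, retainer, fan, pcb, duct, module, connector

1. backplane@(1, -1) [-x clear] — {backplane}
2. daughtercard@(0, -1) — +x all obstructed ⇒ blocked

Invalid at step 2 (blocked)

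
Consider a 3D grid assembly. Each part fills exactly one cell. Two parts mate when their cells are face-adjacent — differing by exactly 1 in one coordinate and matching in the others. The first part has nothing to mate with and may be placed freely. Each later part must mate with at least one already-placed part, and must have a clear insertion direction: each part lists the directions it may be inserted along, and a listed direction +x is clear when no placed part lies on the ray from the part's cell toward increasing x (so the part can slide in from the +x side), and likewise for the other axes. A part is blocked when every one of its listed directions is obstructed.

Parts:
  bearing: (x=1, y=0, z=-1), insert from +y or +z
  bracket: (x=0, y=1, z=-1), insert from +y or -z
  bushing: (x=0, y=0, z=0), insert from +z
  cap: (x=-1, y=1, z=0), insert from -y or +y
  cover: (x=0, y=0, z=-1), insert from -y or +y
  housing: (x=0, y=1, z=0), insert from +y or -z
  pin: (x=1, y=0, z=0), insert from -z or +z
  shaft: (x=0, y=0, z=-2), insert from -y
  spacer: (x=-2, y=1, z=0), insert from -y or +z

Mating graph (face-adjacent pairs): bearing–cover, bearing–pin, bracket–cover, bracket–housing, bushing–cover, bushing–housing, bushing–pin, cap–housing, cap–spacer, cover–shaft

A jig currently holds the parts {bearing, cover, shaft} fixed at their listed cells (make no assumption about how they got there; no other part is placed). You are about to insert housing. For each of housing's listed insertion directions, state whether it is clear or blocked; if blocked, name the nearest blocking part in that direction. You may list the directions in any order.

+y: ray from housing(0, 1, 0) has no placed part ⇒ clear
-z: ray from housing(0, 1, 0) has no placed part ⇒ clear

+y: clear; -z: clear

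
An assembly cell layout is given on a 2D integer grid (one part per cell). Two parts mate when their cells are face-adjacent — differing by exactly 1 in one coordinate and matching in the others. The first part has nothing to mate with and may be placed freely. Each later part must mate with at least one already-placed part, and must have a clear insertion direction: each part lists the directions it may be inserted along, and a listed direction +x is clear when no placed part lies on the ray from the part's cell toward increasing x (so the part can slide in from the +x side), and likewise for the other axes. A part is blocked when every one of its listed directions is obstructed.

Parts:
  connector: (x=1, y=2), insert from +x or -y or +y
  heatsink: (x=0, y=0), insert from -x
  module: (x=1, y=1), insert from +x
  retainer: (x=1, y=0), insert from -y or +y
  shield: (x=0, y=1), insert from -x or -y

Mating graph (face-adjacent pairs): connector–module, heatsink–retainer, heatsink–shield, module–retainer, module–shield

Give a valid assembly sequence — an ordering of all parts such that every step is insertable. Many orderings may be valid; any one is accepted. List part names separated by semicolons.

1. shield@(0, 1) [-x clear] — {shield}
2. module@(1, 1) [+x clear] — {module, shield}
3. heatsink@(0, 0) [-x clear] — {heatsink, module, shield}
4. connector@(1, 2) [+x clear] — {connector, heatsink, module, shield}
5. retainer@(1, 0) [-y clear] — {connector, heatsink, module, retainer, shield}

shield; module; heatsink; connector; retainer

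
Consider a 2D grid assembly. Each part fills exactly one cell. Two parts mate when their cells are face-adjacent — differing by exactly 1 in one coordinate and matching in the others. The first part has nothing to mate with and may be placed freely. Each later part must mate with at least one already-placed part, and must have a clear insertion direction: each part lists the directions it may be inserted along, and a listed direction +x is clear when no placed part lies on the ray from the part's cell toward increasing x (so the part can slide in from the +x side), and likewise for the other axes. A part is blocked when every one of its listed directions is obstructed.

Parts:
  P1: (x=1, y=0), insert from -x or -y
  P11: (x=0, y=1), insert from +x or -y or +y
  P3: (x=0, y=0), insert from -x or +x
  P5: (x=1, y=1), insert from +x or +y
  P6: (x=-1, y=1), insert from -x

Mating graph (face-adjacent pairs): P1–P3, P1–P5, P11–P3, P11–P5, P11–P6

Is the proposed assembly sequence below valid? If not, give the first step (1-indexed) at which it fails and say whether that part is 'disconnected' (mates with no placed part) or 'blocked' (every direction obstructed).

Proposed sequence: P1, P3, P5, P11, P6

Valid

1. P1@(1, 0) [-x clear] — {P1}
2. P3@(0, 0) [-x clear] — {P1, P3}
3. P5@(1, 1) [+x clear] — {P1, P3, P5}
4. P11@(0, 1) [+y clear] — {P1, P11, P3, P5}
5. P6@(-1, 1) [-x clear] — {P1, P11, P3, P5, P6}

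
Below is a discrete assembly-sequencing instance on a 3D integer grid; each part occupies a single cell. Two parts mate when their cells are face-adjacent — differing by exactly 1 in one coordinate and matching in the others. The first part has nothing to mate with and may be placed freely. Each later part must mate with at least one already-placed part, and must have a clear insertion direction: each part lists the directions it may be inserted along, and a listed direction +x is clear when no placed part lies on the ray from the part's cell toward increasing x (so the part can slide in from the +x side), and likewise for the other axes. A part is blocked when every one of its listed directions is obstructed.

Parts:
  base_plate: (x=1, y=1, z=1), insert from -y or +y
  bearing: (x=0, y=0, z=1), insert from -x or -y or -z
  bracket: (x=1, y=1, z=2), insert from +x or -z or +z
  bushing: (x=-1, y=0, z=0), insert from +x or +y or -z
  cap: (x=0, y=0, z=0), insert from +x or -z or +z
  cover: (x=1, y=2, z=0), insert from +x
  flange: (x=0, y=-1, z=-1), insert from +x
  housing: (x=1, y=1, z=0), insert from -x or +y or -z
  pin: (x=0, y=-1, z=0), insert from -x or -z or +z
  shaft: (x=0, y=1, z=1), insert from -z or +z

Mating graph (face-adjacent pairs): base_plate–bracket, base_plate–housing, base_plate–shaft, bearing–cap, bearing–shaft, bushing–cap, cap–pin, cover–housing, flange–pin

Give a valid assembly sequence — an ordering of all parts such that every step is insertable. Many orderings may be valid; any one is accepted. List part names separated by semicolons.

cap; bushing; bearing; shaft; base_plate; bracket; housing; cover; pin; flange

1. cap@(0, 0, 0) [+x clear] — {cap}
2. bushing@(-1, 0, 0) [+y clear] — {bushing, cap}
3. bearing@(0, 0, 1) [-x clear] — {bearing, bushing, cap}
4. shaft@(0, 1, 1) [-z clear] — {bearing, bushing, cap, shaft}
5. base_plate@(1, 1, 1) [-y clear] — {base_plate, bearing, bushing, cap, shaft}
6. bracket@(1, 1, 2) [+x clear] — {base_plate, bearing, bracket, bushing, cap, shaft}
7. housing@(1, 1, 0) [-x clear] — {base_plate, bearing, bracket, bushing, cap, housing, shaft}
8. cover@(1, 2, 0) [+x clear] — {base_plate, bearing, bracket, bushing, cap, cover, housing, shaft}
9. pin@(0, -1, 0) [-x clear] — {base_plate, bearing, bracket, bushing, cap, cover, housing, pin, shaft}
10. flange@(0, -1, -1) [+x clear] — {base_plate, bearing, bracket, bushing, cap, cover, flange, housing, pin, shaft}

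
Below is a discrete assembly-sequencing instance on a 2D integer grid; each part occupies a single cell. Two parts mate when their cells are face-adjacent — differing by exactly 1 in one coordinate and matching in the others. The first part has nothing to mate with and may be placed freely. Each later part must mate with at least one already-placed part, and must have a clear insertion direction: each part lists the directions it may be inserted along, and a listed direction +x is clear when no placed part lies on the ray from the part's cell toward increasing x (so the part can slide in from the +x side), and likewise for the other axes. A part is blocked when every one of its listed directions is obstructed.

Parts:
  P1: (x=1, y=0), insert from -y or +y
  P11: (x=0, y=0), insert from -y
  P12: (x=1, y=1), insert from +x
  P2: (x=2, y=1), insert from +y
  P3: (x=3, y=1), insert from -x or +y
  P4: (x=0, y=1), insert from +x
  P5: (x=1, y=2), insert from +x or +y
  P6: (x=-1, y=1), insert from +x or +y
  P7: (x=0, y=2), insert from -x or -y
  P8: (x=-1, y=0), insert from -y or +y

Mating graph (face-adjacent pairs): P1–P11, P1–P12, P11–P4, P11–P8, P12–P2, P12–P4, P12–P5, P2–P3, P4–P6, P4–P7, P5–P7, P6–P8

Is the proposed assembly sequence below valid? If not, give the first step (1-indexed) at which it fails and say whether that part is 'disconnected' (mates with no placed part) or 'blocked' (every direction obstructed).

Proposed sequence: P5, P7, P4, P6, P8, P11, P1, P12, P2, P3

1. P5@(1, 2) [+x clear] — {P5}
2. P7@(0, 2) [-x clear] — {P5, P7}
3. P4@(0, 1) [+x clear] — {P4, P5, P7}
4. P6@(-1, 1) [+y clear] — {P4, P5, P6, P7}
5. P8@(-1, 0) [-y clear] — {P4, P5, P6, P7, P8}
6. P11@(0, 0) [-y clear] — {P11, P4, P5, P6, P7, P8}
7. P1@(1, 0) [-y clear] — {P1, P11, P4, P5, P6, P7, P8}
8. P12@(1, 1) [+x clear] — {P1, P11, P12, P4, P5, P6, P7, P8}
9. P2@(2, 1) [+y clear] — {P1, P11, P12, P2, P4, P5, P6, P7, P8}
10. P3@(3, 1) [+y clear] — {P1, P11, P12, P2, P3, P4, P5, P6, P7, P8}

Valid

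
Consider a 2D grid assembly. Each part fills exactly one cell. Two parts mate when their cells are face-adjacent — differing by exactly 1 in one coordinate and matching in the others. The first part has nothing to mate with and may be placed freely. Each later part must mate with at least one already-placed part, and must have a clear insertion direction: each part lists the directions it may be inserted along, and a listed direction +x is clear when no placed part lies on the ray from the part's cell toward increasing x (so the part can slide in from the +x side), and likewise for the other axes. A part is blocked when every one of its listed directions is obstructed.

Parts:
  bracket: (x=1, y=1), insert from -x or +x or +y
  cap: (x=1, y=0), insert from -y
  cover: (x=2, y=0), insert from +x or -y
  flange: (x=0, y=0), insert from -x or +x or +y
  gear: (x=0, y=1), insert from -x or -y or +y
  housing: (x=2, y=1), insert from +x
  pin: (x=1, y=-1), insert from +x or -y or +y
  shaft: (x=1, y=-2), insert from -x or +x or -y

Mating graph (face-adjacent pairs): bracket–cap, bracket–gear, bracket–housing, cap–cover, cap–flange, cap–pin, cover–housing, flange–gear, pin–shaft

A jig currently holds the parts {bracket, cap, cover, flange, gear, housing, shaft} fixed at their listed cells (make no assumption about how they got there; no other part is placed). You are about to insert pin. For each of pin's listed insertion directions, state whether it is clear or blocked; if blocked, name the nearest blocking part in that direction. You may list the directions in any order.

+x: ray from pin(1, -1) has no placed part ⇒ clear
-y: nearest on ray is shaft@(1, -2) ⇒ blocked
+y: nearest on ray is cap@(1, 0) ⇒ blocked

+x: clear; +y: blocked by cap; -y: blocked by shaft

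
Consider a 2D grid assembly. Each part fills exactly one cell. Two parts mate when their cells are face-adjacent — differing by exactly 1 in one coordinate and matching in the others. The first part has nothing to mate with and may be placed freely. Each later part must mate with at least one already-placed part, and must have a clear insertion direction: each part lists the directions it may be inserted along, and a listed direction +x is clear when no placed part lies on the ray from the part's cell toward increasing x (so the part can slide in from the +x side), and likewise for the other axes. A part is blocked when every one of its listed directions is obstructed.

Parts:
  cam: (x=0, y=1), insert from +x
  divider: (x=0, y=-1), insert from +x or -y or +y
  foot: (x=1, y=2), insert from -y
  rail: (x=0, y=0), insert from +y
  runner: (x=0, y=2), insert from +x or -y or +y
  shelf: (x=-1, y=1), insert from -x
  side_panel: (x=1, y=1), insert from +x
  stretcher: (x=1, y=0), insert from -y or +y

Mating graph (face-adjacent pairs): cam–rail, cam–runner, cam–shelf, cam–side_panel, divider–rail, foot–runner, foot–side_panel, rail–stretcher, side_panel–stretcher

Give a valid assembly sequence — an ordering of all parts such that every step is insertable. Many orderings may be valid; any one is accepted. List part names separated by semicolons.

1. rail@(0, 0) [+y clear] — {rail}
2. cam@(0, 1) [+x clear] — {cam, rail}
3. runner@(0, 2) [+x clear] — {cam, rail, runner}
4. foot@(1, 2) [-y clear] — {cam, foot, rail, runner}
5. stretcher@(1, 0) [-y clear] — {cam, foot, rail, runner, stretcher}
6. divider@(0, -1) [+x clear] — {cam, divider, foot, rail, runner, stretcher}
7. side_panel@(1, 1) [+x clear] — {cam, divider, foot, rail, runner, side_panel, stretcher}
8. shelf@(-1, 1) [-x clear] — {cam, divider, foot, rail, runner, shelf, side_panel, stretcher}

rail; cam; runner; foot; stretcher; divider; side_panel; shelf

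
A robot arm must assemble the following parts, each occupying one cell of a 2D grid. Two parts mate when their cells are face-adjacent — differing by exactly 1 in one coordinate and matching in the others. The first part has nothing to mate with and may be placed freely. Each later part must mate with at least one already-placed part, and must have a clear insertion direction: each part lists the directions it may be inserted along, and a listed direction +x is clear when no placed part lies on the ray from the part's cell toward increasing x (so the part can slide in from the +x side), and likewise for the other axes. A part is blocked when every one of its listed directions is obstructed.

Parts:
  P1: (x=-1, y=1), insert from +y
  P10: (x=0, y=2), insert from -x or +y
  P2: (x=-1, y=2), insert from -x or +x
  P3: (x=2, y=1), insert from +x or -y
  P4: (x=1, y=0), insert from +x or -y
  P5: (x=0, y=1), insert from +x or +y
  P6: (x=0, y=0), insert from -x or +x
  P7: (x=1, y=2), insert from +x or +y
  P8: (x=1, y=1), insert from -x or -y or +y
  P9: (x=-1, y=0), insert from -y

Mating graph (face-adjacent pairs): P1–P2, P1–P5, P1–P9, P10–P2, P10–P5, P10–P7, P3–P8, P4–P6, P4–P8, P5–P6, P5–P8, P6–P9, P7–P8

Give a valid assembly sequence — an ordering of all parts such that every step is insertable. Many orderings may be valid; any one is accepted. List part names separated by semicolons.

1. P7@(1, 2) [+x clear] — {P7}
2. P10@(0, 2) [-x clear] — {P10, P7}
3. P5@(0, 1) [+x clear] — {P10, P5, P7}
4. P1@(-1, 1) [+y clear] — {P1, P10, P5, P7}
5. P2@(-1, 2) [-x clear] — {P1, P10, P2, P5, P7}
6. P6@(0, 0) [-x clear] — {P1, P10, P2, P5, P6, P7}
7. P9@(-1, 0) [-y clear] — {P1, P10, P2, P5, P6, P7, P9}
8. P8@(1, 1) [-y clear] — {P1, P10, P2, P5, P6, P7, P8, P9}
9. P4@(1, 0) [+x clear] — {P1, P10, P2, P4, P5, P6, P7, P8, P9}
10. P3@(2, 1) [+x clear] — {P1, P10, P2, P3, P4, P5, P6, P7, P8, P9}

P7; P10; P5; P1; P2; P6; P9; P8; P4; P3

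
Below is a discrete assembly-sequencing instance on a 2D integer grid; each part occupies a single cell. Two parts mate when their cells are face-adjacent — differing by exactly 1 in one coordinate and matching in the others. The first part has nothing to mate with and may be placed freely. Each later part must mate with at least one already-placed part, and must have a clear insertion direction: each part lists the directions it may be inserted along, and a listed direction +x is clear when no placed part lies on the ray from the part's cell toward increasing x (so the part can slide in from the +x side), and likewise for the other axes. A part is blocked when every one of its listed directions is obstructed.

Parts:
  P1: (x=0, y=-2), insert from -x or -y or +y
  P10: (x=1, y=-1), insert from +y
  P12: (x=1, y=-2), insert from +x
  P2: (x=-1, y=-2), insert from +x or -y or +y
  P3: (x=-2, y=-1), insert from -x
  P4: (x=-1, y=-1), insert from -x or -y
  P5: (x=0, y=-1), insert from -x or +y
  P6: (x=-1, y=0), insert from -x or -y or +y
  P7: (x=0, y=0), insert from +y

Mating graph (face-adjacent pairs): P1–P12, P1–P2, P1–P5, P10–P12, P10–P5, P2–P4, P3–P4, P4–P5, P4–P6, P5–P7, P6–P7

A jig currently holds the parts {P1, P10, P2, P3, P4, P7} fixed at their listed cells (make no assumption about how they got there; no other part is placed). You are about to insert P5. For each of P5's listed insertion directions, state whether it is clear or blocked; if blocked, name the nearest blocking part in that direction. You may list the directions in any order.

+y: blocked by P7; -x: blocked by P4

-x: nearest on ray is P4@(-1, -1) ⇒ blocked
+y: nearest on ray is P7@(0, 0) ⇒ blocked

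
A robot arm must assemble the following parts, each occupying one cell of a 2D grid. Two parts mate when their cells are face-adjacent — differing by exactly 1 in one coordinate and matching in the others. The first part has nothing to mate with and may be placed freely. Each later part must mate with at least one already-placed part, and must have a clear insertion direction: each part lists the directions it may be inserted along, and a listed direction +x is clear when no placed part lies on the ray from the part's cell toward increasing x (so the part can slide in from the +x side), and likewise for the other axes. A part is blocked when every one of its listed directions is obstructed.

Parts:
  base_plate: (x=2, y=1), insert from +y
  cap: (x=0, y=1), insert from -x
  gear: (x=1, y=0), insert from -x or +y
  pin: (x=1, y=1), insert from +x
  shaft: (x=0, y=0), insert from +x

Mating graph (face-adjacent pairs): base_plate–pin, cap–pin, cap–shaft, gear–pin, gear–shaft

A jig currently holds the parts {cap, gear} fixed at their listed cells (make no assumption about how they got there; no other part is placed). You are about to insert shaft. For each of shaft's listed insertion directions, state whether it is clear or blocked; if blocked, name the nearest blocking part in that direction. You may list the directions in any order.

+x: blocked by gear

+x: nearest on ray is gear@(1, 0) ⇒ blocked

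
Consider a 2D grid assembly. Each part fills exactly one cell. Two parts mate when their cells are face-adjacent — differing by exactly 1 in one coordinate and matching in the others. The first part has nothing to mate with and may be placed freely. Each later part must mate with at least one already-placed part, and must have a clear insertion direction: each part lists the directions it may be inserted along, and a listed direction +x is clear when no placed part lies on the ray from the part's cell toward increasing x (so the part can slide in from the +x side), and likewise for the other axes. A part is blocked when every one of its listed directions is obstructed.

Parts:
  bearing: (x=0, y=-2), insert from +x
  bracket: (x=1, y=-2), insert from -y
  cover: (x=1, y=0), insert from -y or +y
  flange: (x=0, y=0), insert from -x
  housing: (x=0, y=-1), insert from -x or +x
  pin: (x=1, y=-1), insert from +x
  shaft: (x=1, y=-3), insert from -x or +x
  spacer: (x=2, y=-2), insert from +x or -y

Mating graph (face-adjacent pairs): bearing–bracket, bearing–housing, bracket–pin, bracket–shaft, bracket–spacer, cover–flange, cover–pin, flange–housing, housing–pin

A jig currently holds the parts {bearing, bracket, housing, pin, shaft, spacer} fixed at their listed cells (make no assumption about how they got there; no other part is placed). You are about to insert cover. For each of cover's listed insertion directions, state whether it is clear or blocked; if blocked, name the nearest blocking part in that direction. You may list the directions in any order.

+y: clear; -y: blocked by pin

-y: nearest on ray is pin@(1, -1) ⇒ blocked
+y: ray from cover(1, 0) has no placed part ⇒ clear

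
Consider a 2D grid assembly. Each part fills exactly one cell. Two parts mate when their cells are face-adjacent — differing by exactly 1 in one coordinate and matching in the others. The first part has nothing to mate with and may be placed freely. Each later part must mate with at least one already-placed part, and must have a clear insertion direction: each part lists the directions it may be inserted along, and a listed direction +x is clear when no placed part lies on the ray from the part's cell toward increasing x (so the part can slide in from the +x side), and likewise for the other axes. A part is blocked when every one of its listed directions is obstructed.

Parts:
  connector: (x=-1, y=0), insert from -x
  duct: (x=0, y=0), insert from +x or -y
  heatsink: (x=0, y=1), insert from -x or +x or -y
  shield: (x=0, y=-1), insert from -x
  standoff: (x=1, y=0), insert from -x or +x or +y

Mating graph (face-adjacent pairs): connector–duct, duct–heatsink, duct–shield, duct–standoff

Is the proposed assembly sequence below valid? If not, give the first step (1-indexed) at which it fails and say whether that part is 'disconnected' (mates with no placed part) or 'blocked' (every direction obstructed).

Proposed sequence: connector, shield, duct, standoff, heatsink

Invalid at step 2 (disconnected)

1. connector@(-1, 0) [-x clear] — {connector}
2. shield@(0, -1) — no placed neighbour ⇒ disconnected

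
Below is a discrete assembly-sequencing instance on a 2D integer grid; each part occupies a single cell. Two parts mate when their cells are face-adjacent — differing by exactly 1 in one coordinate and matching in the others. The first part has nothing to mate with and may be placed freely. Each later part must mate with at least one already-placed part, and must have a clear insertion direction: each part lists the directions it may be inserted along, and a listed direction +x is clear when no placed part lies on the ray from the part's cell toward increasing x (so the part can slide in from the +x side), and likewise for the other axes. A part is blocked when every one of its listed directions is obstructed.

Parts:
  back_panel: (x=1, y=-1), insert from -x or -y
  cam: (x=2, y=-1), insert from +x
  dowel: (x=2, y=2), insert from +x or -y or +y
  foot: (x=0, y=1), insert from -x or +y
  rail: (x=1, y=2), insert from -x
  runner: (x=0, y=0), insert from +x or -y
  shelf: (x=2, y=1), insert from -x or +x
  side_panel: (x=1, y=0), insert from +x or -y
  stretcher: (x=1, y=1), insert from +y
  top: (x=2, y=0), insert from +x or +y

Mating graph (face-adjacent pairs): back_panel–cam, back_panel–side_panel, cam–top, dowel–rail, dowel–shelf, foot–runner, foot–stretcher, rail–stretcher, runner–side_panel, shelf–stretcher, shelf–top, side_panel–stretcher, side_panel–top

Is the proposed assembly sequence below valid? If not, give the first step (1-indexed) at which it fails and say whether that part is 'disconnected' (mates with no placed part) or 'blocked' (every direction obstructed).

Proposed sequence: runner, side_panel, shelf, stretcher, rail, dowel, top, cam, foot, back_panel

Invalid at step 3 (disconnected)

1. runner@(0, 0) [+x clear] — {runner}
2. side_panel@(1, 0) [+x clear] — {runner, side_panel}
3. shelf@(2, 1) — no placed neighbour ⇒ disconnected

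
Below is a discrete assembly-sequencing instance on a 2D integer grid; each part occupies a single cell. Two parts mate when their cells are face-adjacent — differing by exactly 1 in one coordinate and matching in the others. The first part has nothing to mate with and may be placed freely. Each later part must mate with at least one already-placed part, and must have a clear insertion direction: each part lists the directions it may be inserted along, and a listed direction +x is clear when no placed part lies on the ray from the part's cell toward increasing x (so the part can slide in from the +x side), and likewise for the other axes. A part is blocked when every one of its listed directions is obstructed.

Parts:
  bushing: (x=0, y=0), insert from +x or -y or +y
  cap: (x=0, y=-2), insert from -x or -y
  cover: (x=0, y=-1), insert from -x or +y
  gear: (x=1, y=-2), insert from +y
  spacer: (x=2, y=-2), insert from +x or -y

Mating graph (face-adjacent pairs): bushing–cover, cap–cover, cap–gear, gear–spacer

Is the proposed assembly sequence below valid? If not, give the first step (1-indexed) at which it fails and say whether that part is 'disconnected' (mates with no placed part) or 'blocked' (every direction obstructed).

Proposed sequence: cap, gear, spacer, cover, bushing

Valid

1. cap@(0, -2) [-x clear] — {cap}
2. gear@(1, -2) [+y clear] — {cap, gear}
3. spacer@(2, -2) [+x clear] — {cap, gear, spacer}
4. cover@(0, -1) [-x clear] — {cap, cover, gear, spacer}
5. bushing@(0, 0) [+x clear] — {bushing, cap, cover, gear, spacer}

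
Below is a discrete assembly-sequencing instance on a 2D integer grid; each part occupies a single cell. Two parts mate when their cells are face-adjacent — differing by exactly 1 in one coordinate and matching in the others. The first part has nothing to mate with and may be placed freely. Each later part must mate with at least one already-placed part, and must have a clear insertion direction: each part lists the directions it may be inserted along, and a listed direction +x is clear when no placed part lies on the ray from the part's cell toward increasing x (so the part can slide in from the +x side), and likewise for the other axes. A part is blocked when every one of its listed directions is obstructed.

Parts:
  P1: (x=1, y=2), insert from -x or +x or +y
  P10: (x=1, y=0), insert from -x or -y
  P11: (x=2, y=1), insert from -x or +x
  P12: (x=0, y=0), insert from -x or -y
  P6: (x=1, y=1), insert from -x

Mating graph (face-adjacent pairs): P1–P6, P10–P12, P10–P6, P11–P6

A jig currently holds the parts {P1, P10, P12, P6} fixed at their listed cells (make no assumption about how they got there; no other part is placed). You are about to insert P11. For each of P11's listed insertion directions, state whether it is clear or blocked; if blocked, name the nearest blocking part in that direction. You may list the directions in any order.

-x: nearest on ray is P6@(1, 1) ⇒ blocked
+x: ray from P11(2, 1) has no placed part ⇒ clear

+x: clear; -x: blocked by P6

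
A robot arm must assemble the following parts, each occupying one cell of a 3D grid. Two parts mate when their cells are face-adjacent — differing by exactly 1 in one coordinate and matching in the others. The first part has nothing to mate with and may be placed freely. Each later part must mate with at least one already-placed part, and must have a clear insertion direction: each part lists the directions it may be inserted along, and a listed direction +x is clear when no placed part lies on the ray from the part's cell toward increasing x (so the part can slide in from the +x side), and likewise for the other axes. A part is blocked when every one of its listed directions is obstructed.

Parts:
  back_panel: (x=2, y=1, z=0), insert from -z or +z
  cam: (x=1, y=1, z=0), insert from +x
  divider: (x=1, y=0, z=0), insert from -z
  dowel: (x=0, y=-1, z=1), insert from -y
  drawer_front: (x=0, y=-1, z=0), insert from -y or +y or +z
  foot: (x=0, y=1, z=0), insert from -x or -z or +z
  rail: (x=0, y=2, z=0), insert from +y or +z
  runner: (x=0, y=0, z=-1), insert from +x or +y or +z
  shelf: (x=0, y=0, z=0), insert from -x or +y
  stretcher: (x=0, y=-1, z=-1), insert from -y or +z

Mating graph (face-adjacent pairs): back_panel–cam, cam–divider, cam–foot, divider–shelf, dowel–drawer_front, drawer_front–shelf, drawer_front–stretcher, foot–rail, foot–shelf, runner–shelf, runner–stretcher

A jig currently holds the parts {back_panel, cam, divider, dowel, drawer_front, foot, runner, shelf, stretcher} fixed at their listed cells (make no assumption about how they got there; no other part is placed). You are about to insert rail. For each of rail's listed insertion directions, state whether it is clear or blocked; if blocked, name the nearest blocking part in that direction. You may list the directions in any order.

+y: clear; +z: clear

+y: ray from rail(0, 2, 0) has no placed part ⇒ clear
+z: ray from rail(0, 2, 0) has no placed part ⇒ clear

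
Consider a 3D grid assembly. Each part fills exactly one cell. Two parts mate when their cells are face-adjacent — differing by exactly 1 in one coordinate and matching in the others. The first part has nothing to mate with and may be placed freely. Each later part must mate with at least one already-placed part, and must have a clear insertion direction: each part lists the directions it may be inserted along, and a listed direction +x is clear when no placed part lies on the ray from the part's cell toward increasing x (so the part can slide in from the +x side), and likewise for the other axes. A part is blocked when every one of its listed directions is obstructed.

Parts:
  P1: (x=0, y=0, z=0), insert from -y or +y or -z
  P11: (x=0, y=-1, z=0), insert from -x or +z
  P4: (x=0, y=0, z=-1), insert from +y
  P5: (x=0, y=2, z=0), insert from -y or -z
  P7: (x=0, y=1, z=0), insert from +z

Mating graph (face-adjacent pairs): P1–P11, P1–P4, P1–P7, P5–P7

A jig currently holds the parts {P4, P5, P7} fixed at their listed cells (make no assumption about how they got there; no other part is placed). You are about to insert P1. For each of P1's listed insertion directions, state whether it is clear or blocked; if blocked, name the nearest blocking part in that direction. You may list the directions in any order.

-y: ray from P1(0, 0, 0) has no placed part ⇒ clear
+y: nearest on ray is P7@(0, 1, 0) ⇒ blocked
-z: nearest on ray is P4@(0, 0, -1) ⇒ blocked

+y: blocked by P7; -y: clear; -z: blocked by P4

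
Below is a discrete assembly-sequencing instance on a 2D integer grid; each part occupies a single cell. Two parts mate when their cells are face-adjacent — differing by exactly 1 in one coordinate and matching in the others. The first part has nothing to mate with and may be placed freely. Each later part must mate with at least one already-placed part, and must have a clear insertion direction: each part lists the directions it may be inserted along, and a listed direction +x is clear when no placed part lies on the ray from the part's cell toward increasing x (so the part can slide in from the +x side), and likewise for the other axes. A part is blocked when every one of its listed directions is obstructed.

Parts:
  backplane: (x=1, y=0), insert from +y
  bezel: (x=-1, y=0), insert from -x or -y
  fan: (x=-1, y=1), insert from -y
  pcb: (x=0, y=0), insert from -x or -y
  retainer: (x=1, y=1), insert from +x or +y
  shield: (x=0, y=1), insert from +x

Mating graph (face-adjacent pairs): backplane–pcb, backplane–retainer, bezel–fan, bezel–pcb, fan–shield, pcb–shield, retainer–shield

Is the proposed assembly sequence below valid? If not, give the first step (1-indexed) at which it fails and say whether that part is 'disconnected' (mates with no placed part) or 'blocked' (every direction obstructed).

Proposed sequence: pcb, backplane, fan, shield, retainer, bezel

Invalid at step 3 (disconnected)

1. pcb@(0, 0) [-x clear] — {pcb}
2. backplane@(1, 0) [+y clear] — {backplane, pcb}
3. fan@(-1, 1) — no placed neighbour ⇒ disconnected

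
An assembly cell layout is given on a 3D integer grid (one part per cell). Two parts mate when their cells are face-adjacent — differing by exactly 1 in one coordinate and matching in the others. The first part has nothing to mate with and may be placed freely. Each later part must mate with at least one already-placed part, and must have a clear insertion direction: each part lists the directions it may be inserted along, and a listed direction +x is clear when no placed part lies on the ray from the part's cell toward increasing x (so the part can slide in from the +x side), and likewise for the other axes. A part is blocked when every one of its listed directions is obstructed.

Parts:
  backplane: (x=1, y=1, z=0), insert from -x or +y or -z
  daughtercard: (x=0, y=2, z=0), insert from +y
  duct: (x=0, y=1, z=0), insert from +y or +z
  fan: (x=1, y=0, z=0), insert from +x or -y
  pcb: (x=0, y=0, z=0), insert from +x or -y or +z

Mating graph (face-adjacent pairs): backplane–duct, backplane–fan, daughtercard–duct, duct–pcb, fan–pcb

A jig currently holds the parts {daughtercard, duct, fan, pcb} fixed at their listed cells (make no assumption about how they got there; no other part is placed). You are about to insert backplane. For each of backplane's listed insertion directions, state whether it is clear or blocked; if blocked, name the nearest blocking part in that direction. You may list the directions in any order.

-x: nearest on ray is duct@(0, 1, 0) ⇒ blocked
+y: ray from backplane(1, 1, 0) has no placed part ⇒ clear
-z: ray from backplane(1, 1, 0) has no placed part ⇒ clear

+y: clear; -x: blocked by duct; -z: clear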